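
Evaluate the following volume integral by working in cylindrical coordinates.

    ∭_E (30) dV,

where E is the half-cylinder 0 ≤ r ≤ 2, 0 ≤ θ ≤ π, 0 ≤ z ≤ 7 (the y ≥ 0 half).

In cylindrical coordinates, x = r cos(θ), y = r sin(θ), z = z, and dV = r dr dθ dz.

The integrand becomes 30, so

    ∭_E (30) dV = ∫_{0}^{π} ∫_{0}^{2} ∫_{0}^{7} (30) · r dz dr dθ.

Inner (z): 210r.
Middle (r from 0 to 2): 420.
Outer (θ): 420π.

Therefore the triple integral equals 420π.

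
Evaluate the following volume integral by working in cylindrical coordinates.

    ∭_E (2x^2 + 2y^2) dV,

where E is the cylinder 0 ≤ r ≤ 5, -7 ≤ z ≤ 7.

In cylindrical coordinates, x = r cos(θ), y = r sin(θ), z = z, and dV = r dr dθ dz.

The integrand becomes 2r^2, so

    ∭_E (2x^2 + 2y^2) dV = ∫_{0}^{2π} ∫_{0}^{5} ∫_{-7}^{7} (2r^2) · r dz dr dθ.

Inner (z): 28r^3.
Middle (r from 0 to 5): 4375.
Outer (θ): 8750π.

Therefore the triple integral equals 8750π.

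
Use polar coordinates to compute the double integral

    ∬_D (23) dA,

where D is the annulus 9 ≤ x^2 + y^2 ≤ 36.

The region D is 3 ≤ r ≤ 6, 0 ≤ θ ≤ 2π in polar coordinates, where x = r cos(θ), y = r sin(θ), and dA = r dr dθ.

Under the substitution, the integrand becomes 23, so

    ∬_D (23) dA = ∫_{0}^{2π} ∫_{3}^{6} (23) · r dr dθ.

Inner integral (in r): ∫_{3}^{6} (23) · r dr = 621/2.

Outer integral (in θ): ∫_{0}^{2π} (621/2) dθ = 621π.

Therefore ∬_D (23) dA = 621π.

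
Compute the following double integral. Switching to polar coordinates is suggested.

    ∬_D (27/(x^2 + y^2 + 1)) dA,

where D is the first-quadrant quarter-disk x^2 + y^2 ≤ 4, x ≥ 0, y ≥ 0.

The region D is 0 ≤ r ≤ 2, 0 ≤ θ ≤ π/2 in polar coordinates, where x = r cos(θ), y = r sin(θ), and dA = r dr dθ.

Under the substitution, the integrand becomes 27/(r^2 + 1), so

    ∬_D (27/(x^2 + y^2 + 1)) dA = ∫_{0}^{π/2} ∫_{0}^{2} (27/(r^2 + 1)) · r dr dθ.

Inner integral (in r): ∫_{0}^{2} (27/(r^2 + 1)) · r dr = 27log(5)/2.

Outer integral (in θ): ∫_{0}^{π/2} (27log(5)/2) dθ = 27π log(5)/4.

Therefore ∬_D (27/(x^2 + y^2 + 1)) dA = 27π log(5)/4.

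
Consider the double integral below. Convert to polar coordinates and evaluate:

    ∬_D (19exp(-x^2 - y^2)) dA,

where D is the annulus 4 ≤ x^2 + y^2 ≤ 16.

The region D is 2 ≤ r ≤ 4, 0 ≤ θ ≤ 2π in polar coordinates, where x = r cos(θ), y = r sin(θ), and dA = r dr dθ.

Under the substitution, the integrand becomes 19exp(-r^2), so

    ∬_D (19exp(-x^2 - y^2)) dA = ∫_{0}^{2π} ∫_{2}^{4} (19exp(-r^2)) · r dr dθ.

Inner integral (in r): ∫_{2}^{4} (19exp(-r^2)) · r dr = -(19 - 19exp(12))exp(-16)/2.

Outer integral (in θ): ∫_{0}^{2π} (-(19 - 19exp(12))exp(-16)/2) dθ = -19π (1 - exp(12))exp(-16).

Therefore ∬_D (19exp(-x^2 - y^2)) dA = -19π (1 - exp(12))exp(-16).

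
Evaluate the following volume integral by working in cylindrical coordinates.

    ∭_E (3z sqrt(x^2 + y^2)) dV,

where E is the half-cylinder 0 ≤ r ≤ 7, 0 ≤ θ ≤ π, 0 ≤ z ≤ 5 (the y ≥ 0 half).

In cylindrical coordinates, x = r cos(θ), y = r sin(θ), z = z, and dV = r dr dθ dz.

The integrand becomes 3r z, so

    ∭_E (3z sqrt(x^2 + y^2)) dV = ∫_{0}^{π} ∫_{0}^{7} ∫_{0}^{5} (3r z) · r dz dr dθ.

Inner (z): 75r^2/2.
Middle (r from 0 to 7): 8575/2.
Outer (θ): 8575π/2.

Therefore the triple integral equals 8575π/2.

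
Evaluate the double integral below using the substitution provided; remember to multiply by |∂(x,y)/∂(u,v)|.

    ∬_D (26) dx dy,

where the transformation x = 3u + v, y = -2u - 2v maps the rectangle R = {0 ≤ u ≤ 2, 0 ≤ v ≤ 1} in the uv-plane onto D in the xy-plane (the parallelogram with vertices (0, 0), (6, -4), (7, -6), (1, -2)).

Compute the Jacobian determinant of (x, y) with respect to (u, v):

    ∂(x,y)/∂(u,v) = | 3  1 | = (3)(-2) - (1)(-2) = -4.
                   | -2  -2 |

Its absolute value is |J| = 4 (the area scaling factor).

Substituting x = 3u + v, y = -2u - 2v into the integrand,

    26 → 26,

so the integral becomes

    ∬_R (26) · |J| du dv = ∫_0^2 ∫_0^1 (104) dv du.

Inner (v): 104.
Outer (u): 208.

Therefore ∬_D (26) dx dy = 208.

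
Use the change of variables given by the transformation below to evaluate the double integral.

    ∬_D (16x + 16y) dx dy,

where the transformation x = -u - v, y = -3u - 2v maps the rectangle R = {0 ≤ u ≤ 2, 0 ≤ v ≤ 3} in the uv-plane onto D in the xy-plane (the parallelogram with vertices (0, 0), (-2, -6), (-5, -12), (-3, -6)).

Compute the Jacobian determinant of (x, y) with respect to (u, v):

    ∂(x,y)/∂(u,v) = | -1  -1 | = (-1)(-2) - (-1)(-3) = -1.
                   | -3  -2 |

Its absolute value is |J| = 1 (the area scaling factor).

Substituting x = -u - v, y = -3u - 2v into the integrand,

    16x + 16y → -64u - 48v,

so the integral becomes

    ∬_R (-64u - 48v) · |J| du dv = ∫_0^2 ∫_0^3 (-64u - 48v) dv du.

Inner (v): -192u - 216.
Outer (u): -816.

Therefore ∬_D (16x + 16y) dx dy = -816.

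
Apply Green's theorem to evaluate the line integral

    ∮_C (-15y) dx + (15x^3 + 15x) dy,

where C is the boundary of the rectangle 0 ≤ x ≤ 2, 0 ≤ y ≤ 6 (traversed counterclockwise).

Green's theorem converts the closed line integral into a double integral over the enclosed region D:

    ∮_C P dx + Q dy = ∬_D (∂Q/∂x - ∂P/∂y) dA.

Here P = -15y, Q = 15x^3 + 15x, so

    ∂Q/∂x = 45x^2 + 15,    ∂P/∂y = -15,
    ∂Q/∂x - ∂P/∂y = 45x^2 + 30.

D is the region 0 ≤ x ≤ 2, 0 ≤ y ≤ 6. Evaluating the double integral:

    ∬_D (45x^2 + 30) dA = ∫_0^{2} ∫_0^{6} (45x^2 + 30) dy dx.

Inner (y from 0 to 6): 270x^2 + 180.
Outer (x from 0 to 2): 1080.

Therefore ∮_C P dx + Q dy = 1080.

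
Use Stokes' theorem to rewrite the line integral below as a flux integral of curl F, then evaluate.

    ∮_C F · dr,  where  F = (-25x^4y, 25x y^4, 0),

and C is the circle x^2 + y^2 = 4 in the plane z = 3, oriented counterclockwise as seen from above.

Let S be the flat disk x^2 + y^2 ≤ 4 in the plane z = 3, with upward unit normal n̂ = ẑ. By Stokes' theorem,

    ∮_C F · dr = ∬_S (∇ × F) · n̂ dS = ∬_D (curl F)_z dA,

where D is the disk x^2 + y^2 ≤ 4.

Compute the curl of F = (-25x^4y, 25x y^4, 0):
    (∇ × F)_x = ∂F_z/∂y - ∂F_y/∂z = 0,
    (∇ × F)_y = ∂F_x/∂z - ∂F_z/∂x = 0,
    (∇ × F)_z = ∂F_y/∂x - ∂F_x/∂y = 25x^4 + 25y^4.

On z = 3, (curl F)_z = 25x^4 + 25y^4.

Convert to polar (x = r cos θ, y = r sin θ, dA = r dr dθ); the integrand becomes 25r^4(sin(θ)^4 + cos(θ)^4), so

    ∬_D (curl F)_z dA = ∫_0^{2π} ∫_0^{2} (25r^4(sin(θ)^4 + cos(θ)^4)) · r dr dθ.

Inner (r from 0 to 2): 800sin(θ)^4/3 + 800cos(θ)^4/3.
Outer (θ from 0 to 2π): 400π.

Therefore ∮_C F · dr = 400π.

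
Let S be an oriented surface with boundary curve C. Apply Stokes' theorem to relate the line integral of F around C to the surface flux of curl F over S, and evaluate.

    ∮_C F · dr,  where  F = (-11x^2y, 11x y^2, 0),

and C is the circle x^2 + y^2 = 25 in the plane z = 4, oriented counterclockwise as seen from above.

Let S be the flat disk x^2 + y^2 ≤ 25 in the plane z = 4, with upward unit normal n̂ = ẑ. By Stokes' theorem,

    ∮_C F · dr = ∬_S (∇ × F) · n̂ dS = ∬_D (curl F)_z dA,

where D is the disk x^2 + y^2 ≤ 25.

Compute the curl of F = (-11x^2y, 11x y^2, 0):
    (∇ × F)_x = ∂F_z/∂y - ∂F_y/∂z = 0,
    (∇ × F)_y = ∂F_x/∂z - ∂F_z/∂x = 0,
    (∇ × F)_z = ∂F_y/∂x - ∂F_x/∂y = 11x^2 + 11y^2.

On z = 4, (curl F)_z = 11x^2 + 11y^2.

Convert to polar (x = r cos θ, y = r sin θ, dA = r dr dθ); the integrand becomes 11r^2, so

    ∬_D (curl F)_z dA = ∫_0^{2π} ∫_0^{5} (11r^2) · r dr dθ.

Inner (r from 0 to 5): 6875/4.
Outer (θ from 0 to 2π): 6875π/2.

Therefore ∮_C F · dr = 6875π/2.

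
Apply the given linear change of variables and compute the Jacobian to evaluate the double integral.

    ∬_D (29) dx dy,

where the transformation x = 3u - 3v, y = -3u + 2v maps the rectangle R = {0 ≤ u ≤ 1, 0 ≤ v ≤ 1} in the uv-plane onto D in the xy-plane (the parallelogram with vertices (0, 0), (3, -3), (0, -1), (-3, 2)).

Compute the Jacobian determinant of (x, y) with respect to (u, v):

    ∂(x,y)/∂(u,v) = | 3  -3 | = (3)(2) - (-3)(-3) = -3.
                   | -3  2 |

Its absolute value is |J| = 3 (the area scaling factor).

Substituting x = 3u - 3v, y = -3u + 2v into the integrand,

    29 → 29,

so the integral becomes

    ∬_R (29) · |J| du dv = ∫_0^1 ∫_0^1 (87) dv du.

Inner (v): 87.
Outer (u): 87.

Therefore ∬_D (29) dx dy = 87.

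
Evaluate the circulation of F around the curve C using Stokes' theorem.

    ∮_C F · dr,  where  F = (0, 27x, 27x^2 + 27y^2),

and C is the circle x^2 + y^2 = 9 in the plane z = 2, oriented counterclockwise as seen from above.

Let S be the flat disk x^2 + y^2 ≤ 9 in the plane z = 2, with upward unit normal n̂ = ẑ. By Stokes' theorem,

    ∮_C F · dr = ∬_S (∇ × F) · n̂ dS = ∬_D (curl F)_z dA,

where D is the disk x^2 + y^2 ≤ 9.

Compute the curl of F = (0, 27x, 27x^2 + 27y^2):
    (∇ × F)_x = ∂F_z/∂y - ∂F_y/∂z = 54y,
    (∇ × F)_y = ∂F_x/∂z - ∂F_z/∂x = -54x,
    (∇ × F)_z = ∂F_y/∂x - ∂F_x/∂y = 27.

On z = 2, (curl F)_z = 27.

Convert to polar (x = r cos θ, y = r sin θ, dA = r dr dθ); the integrand becomes 27, so

    ∬_D (curl F)_z dA = ∫_0^{2π} ∫_0^{3} (27) · r dr dθ.

Inner (r from 0 to 3): 243/2.
Outer (θ from 0 to 2π): 243π.

Therefore ∮_C F · dr = 243π.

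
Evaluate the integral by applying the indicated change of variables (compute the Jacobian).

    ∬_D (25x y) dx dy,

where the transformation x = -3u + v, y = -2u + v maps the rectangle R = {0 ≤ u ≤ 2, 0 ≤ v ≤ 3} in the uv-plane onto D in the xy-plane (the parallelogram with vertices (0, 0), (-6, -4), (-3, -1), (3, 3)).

Compute the Jacobian determinant of (x, y) with respect to (u, v):

    ∂(x,y)/∂(u,v) = | -3  1 | = (-3)(1) - (1)(-2) = -1.
                   | -2  1 |

Its absolute value is |J| = 1 (the area scaling factor).

Substituting x = -3u + v, y = -2u + v into the integrand,

    25x y → 150u^2 - 125u v + 25v^2,

so the integral becomes

    ∬_R (150u^2 - 125u v + 25v^2) · |J| du dv = ∫_0^2 ∫_0^3 (150u^2 - 125u v + 25v^2) dv du.

Inner (v): 450u^2 - 1125u/2 + 225.
Outer (u): 525.

Therefore ∬_D (25x y) dx dy = 525.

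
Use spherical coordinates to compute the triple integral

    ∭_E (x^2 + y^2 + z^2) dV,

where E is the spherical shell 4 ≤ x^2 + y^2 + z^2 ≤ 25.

In spherical coordinates, x = ρ sin(φ) cos(θ), y = ρ sin(φ) sin(θ), z = ρ cos(φ), and dV = ρ^2 sin(φ) dρ dφ dθ.

The integrand becomes ρ^2, so

    ∭_E (x^2 + y^2 + z^2) dV = ∫_{0}^{2π} ∫_{0}^{π} ∫_{2}^{5} (ρ^2) · ρ^2 sin(φ) dρ dφ dθ.

Inner (ρ): 3093sin(φ)/5.
Middle (φ): 6186/5.
Outer (θ): 12372π/5.

Therefore the triple integral equals 12372π/5.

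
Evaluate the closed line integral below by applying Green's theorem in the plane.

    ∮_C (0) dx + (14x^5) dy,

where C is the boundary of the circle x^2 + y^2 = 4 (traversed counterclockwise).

Green's theorem converts the closed line integral into a double integral over the enclosed region D:

    ∮_C P dx + Q dy = ∬_D (∂Q/∂x - ∂P/∂y) dA.

Here P = 0, Q = 14x^5, so

    ∂Q/∂x = 70x^4,    ∂P/∂y = 0,
    ∂Q/∂x - ∂P/∂y = 70x^4.

D is the region x^2 + y^2 ≤ 4. Evaluating the double integral:

In polar coordinates (x = r cos θ, y = r sin θ, dA = r dr dθ) the integrand becomes 70r^4cos(θ)^4, so

    ∬_D (70x^4) dA = ∫_0^{2π} ∫_0^{2} (70r^4cos(θ)^4) · r dr dθ.

Inner (r from 0 to 2): 2240cos(θ)^4/3.
Outer (θ from 0 to 2π): 560π.

Therefore ∮_C P dx + Q dy = 560π.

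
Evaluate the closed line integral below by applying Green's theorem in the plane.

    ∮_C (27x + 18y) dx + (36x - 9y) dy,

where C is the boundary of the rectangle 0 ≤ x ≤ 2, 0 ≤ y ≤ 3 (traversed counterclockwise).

Green's theorem converts the closed line integral into a double integral over the enclosed region D:

    ∮_C P dx + Q dy = ∬_D (∂Q/∂x - ∂P/∂y) dA.

Here P = 27x + 18y, Q = 36x - 9y, so

    ∂Q/∂x = 36,    ∂P/∂y = 18,
    ∂Q/∂x - ∂P/∂y = 18.

D is the region 0 ≤ x ≤ 2, 0 ≤ y ≤ 3. Evaluating the double integral:

    ∬_D (18) dA = ∫_0^{2} ∫_0^{3} (18) dy dx.

Inner (y from 0 to 3): 54.
Outer (x from 0 to 2): 108.

Therefore ∮_C P dx + Q dy = 108.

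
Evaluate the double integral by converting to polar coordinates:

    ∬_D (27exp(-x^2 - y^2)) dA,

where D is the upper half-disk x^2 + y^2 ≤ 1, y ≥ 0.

The region D is 0 ≤ r ≤ 1, 0 ≤ θ ≤ π in polar coordinates, where x = r cos(θ), y = r sin(θ), and dA = r dr dθ.

Under the substitution, the integrand becomes 27exp(-r^2), so

    ∬_D (27exp(-x^2 - y^2)) dA = ∫_{0}^{π} ∫_{0}^{1} (27exp(-r^2)) · r dr dθ.

Inner integral (in r): ∫_{0}^{1} (27exp(-r^2)) · r dr = 27/2 - 27exp(-1)/2.

Outer integral (in θ): ∫_{0}^{π} (27/2 - 27exp(-1)/2) dθ = -27π (1 - e)exp(-1)/2.

Therefore ∬_D (27exp(-x^2 - y^2)) dA = -27π (1 - e)exp(-1)/2.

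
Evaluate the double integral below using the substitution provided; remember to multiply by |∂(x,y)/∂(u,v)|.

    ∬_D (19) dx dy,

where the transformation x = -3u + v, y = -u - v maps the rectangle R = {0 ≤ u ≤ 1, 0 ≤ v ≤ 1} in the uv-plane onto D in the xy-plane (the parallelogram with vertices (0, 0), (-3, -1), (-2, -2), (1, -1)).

Compute the Jacobian determinant of (x, y) with respect to (u, v):

    ∂(x,y)/∂(u,v) = | -3  1 | = (-3)(-1) - (1)(-1) = 4.
                   | -1  -1 |

Its absolute value is |J| = 4 (the area scaling factor).

Substituting x = -3u + v, y = -u - v into the integrand,

    19 → 19,

so the integral becomes

    ∬_R (19) · |J| du dv = ∫_0^1 ∫_0^1 (76) dv du.

Inner (v): 76.
Outer (u): 76.

Therefore ∬_D (19) dx dy = 76.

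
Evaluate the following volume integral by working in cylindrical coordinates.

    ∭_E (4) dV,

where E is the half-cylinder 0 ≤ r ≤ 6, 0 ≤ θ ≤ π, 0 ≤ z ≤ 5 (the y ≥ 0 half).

In cylindrical coordinates, x = r cos(θ), y = r sin(θ), z = z, and dV = r dr dθ dz.

The integrand becomes 4, so

    ∭_E (4) dV = ∫_{0}^{π} ∫_{0}^{6} ∫_{0}^{5} (4) · r dz dr dθ.

Inner (z): 20r.
Middle (r from 0 to 6): 360.
Outer (θ): 360π.

Therefore the triple integral equals 360π.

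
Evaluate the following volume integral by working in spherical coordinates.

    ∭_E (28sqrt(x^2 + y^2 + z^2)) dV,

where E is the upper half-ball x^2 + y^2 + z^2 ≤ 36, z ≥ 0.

In spherical coordinates, x = ρ sin(φ) cos(θ), y = ρ sin(φ) sin(θ), z = ρ cos(φ), and dV = ρ^2 sin(φ) dρ dφ dθ.

The integrand becomes 28ρ, so

    ∭_E (28sqrt(x^2 + y^2 + z^2)) dV = ∫_{0}^{2π} ∫_{0}^{π/2} ∫_{0}^{6} (28ρ) · ρ^2 sin(φ) dρ dφ dθ.

Inner (ρ): 9072sin(φ).
Middle (φ): 9072.
Outer (θ): 18144π.

Therefore the triple integral equals 18144π.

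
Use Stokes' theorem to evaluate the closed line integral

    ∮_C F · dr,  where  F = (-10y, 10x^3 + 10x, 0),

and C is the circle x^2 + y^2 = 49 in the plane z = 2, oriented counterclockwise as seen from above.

Let S be the flat disk x^2 + y^2 ≤ 49 in the plane z = 2, with upward unit normal n̂ = ẑ. By Stokes' theorem,

    ∮_C F · dr = ∬_S (∇ × F) · n̂ dS = ∬_D (curl F)_z dA,

where D is the disk x^2 + y^2 ≤ 49.

Compute the curl of F = (-10y, 10x^3 + 10x, 0):
    (∇ × F)_x = ∂F_z/∂y - ∂F_y/∂z = 0,
    (∇ × F)_y = ∂F_x/∂z - ∂F_z/∂x = 0,
    (∇ × F)_z = ∂F_y/∂x - ∂F_x/∂y = 30x^2 + 20.

On z = 2, (curl F)_z = 30x^2 + 20.

Convert to polar (x = r cos θ, y = r sin θ, dA = r dr dθ); the integrand becomes 30r^2cos(θ)^2 + 20, so

    ∬_D (curl F)_z dA = ∫_0^{2π} ∫_0^{7} (30r^2cos(θ)^2 + 20) · r dr dθ.

Inner (r from 0 to 7): 36015cos(θ)^2/2 + 490.
Outer (θ from 0 to 2π): 37975π/2.

Therefore ∮_C F · dr = 37975π/2.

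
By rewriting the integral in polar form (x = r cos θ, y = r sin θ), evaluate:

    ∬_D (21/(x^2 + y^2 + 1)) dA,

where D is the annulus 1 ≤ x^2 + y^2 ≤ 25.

The region D is 1 ≤ r ≤ 5, 0 ≤ θ ≤ 2π in polar coordinates, where x = r cos(θ), y = r sin(θ), and dA = r dr dθ.

Under the substitution, the integrand becomes 21/(r^2 + 1), so

    ∬_D (21/(x^2 + y^2 + 1)) dA = ∫_{0}^{2π} ∫_{1}^{5} (21/(r^2 + 1)) · r dr dθ.

Inner integral (in r): ∫_{1}^{5} (21/(r^2 + 1)) · r dr = 21log(13)/2.

Outer integral (in θ): ∫_{0}^{2π} (21log(13)/2) dθ = 21π log(13).

Therefore ∬_D (21/(x^2 + y^2 + 1)) dA = 21π log(13).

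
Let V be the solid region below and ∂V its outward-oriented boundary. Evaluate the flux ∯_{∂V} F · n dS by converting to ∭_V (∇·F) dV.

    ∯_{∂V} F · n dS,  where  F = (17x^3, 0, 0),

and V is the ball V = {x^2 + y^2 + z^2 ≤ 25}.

By the divergence theorem,

    ∯_{∂V} F · n dS = ∭_V (∇ · F) dV.

Compute the divergence:
    ∇ · F = ∂F_x/∂x + ∂F_y/∂y + ∂F_z/∂z = 51x^2 + 0 + 0 = 51x^2.

In spherical coordinates, x = ρ sin(φ) cos(θ), y = ρ sin(φ) sin(θ), z = ρ cos(φ), dV = ρ^2 sin(φ) dρ dφ dθ, with 0 ≤ ρ ≤ 5, 0 ≤ φ ≤ π, 0 ≤ θ ≤ 2π.

The integrand, after substitution and multiplying by the volume element, becomes (51ρ^2sin(φ)^2cos(θ)^2) · ρ^2 sin(φ), so

    ∭_V (∇·F) dV = ∫_0^{2π} ∫_0^{π} ∫_0^{5} (51ρ^2sin(φ)^2cos(θ)^2) · ρ^2 sin(φ) dρ dφ dθ.

Inner (ρ from 0 to 5): 31875sin(φ)^3cos(θ)^2.
Middle (φ from 0 to π): 42500cos(θ)^2.
Outer (θ from 0 to 2π): 42500π.

Therefore ∯_{∂V} F · n dS = 42500π.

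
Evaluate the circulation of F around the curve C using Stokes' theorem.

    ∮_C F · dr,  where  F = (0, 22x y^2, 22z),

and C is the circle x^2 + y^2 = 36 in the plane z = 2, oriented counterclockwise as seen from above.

Let S be the flat disk x^2 + y^2 ≤ 36 in the plane z = 2, with upward unit normal n̂ = ẑ. By Stokes' theorem,

    ∮_C F · dr = ∬_S (∇ × F) · n̂ dS = ∬_D (curl F)_z dA,

where D is the disk x^2 + y^2 ≤ 36.

Compute the curl of F = (0, 22x y^2, 22z):
    (∇ × F)_x = ∂F_z/∂y - ∂F_y/∂z = 0,
    (∇ × F)_y = ∂F_x/∂z - ∂F_z/∂x = 0,
    (∇ × F)_z = ∂F_y/∂x - ∂F_x/∂y = 22y^2.

On z = 2, (curl F)_z = 22y^2.

Convert to polar (x = r cos θ, y = r sin θ, dA = r dr dθ); the integrand becomes 22r^2sin(θ)^2, so

    ∬_D (curl F)_z dA = ∫_0^{2π} ∫_0^{6} (22r^2sin(θ)^2) · r dr dθ.

Inner (r from 0 to 6): 7128sin(θ)^2.
Outer (θ from 0 to 2π): 7128π.

Therefore ∮_C F · dr = 7128π.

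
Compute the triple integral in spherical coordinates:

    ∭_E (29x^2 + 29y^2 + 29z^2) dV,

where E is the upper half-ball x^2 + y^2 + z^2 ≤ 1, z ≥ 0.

In spherical coordinates, x = ρ sin(φ) cos(θ), y = ρ sin(φ) sin(θ), z = ρ cos(φ), and dV = ρ^2 sin(φ) dρ dφ dθ.

The integrand becomes 29ρ^2, so

    ∭_E (29x^2 + 29y^2 + 29z^2) dV = ∫_{0}^{2π} ∫_{0}^{π/2} ∫_{0}^{1} (29ρ^2) · ρ^2 sin(φ) dρ dφ dθ.

Inner (ρ): 29sin(φ)/5.
Middle (φ): 29/5.
Outer (θ): 58π/5.

Therefore the triple integral equals 58π/5.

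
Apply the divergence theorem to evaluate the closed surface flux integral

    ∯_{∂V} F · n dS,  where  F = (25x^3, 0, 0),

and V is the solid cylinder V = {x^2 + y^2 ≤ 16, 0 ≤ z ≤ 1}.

By the divergence theorem,

    ∯_{∂V} F · n dS = ∭_V (∇ · F) dV.

Compute the divergence:
    ∇ · F = ∂F_x/∂x + ∂F_y/∂y + ∂F_z/∂z = 75x^2 + 0 + 0 = 75x^2.

In cylindrical coordinates, x = r cos(θ), y = r sin(θ), z = z, dV = r dr dθ dz, with 0 ≤ r ≤ 4, 0 ≤ θ ≤ 2π, 0 ≤ z ≤ 1.

The integrand, after substitution and multiplying by the volume element, becomes (75r^2cos(θ)^2) · r, so

    ∭_V (∇·F) dV = ∫_0^{2π} ∫_0^{4} ∫_0^{1} (75r^2cos(θ)^2) · r dz dr dθ.

Inner (z from 0 to 1): 75r^3cos(θ)^2.
Middle (r from 0 to 4): 4800cos(θ)^2.
Outer (θ from 0 to 2π): 4800π.

Therefore ∯_{∂V} F · n dS = 4800π.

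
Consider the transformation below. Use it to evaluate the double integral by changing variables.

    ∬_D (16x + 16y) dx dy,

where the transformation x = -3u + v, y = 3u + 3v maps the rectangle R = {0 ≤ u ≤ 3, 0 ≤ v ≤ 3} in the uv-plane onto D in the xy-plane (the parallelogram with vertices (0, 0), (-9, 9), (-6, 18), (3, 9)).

Compute the Jacobian determinant of (x, y) with respect to (u, v):

    ∂(x,y)/∂(u,v) = | -3  1 | = (-3)(3) - (1)(3) = -12.
                   | 3  3 |

Its absolute value is |J| = 12 (the area scaling factor).

Substituting x = -3u + v, y = 3u + 3v into the integrand,

    16x + 16y → 64v,

so the integral becomes

    ∬_R (64v) · |J| du dv = ∫_0^3 ∫_0^3 (768v) dv du.

Inner (v): 3456.
Outer (u): 10368.

Therefore ∬_D (16x + 16y) dx dy = 10368.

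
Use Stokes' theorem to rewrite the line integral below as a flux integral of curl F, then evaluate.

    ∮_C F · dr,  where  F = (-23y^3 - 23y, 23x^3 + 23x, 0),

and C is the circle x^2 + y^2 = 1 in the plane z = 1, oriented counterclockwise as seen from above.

Let S be the flat disk x^2 + y^2 ≤ 1 in the plane z = 1, with upward unit normal n̂ = ẑ. By Stokes' theorem,

    ∮_C F · dr = ∬_S (∇ × F) · n̂ dS = ∬_D (curl F)_z dA,

where D is the disk x^2 + y^2 ≤ 1.

Compute the curl of F = (-23y^3 - 23y, 23x^3 + 23x, 0):
    (∇ × F)_x = ∂F_z/∂y - ∂F_y/∂z = 0,
    (∇ × F)_y = ∂F_x/∂z - ∂F_z/∂x = 0,
    (∇ × F)_z = ∂F_y/∂x - ∂F_x/∂y = 69x^2 + 69y^2 + 46.

On z = 1, (curl F)_z = 69x^2 + 69y^2 + 46.

Convert to polar (x = r cos θ, y = r sin θ, dA = r dr dθ); the integrand becomes 69r^2 + 46, so

    ∬_D (curl F)_z dA = ∫_0^{2π} ∫_0^{1} (69r^2 + 46) · r dr dθ.

Inner (r from 0 to 1): 161/4.
Outer (θ from 0 to 2π): 161π/2.

Therefore ∮_C F · dr = 161π/2.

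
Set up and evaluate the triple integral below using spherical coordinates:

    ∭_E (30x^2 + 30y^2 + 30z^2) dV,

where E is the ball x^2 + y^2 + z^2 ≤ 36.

In spherical coordinates, x = ρ sin(φ) cos(θ), y = ρ sin(φ) sin(θ), z = ρ cos(φ), and dV = ρ^2 sin(φ) dρ dφ dθ.

The integrand becomes 30ρ^2, so

    ∭_E (30x^2 + 30y^2 + 30z^2) dV = ∫_{0}^{2π} ∫_{0}^{π} ∫_{0}^{6} (30ρ^2) · ρ^2 sin(φ) dρ dφ dθ.

Inner (ρ): 46656sin(φ).
Middle (φ): 93312.
Outer (θ): 186624π.

Therefore the triple integral equals 186624π.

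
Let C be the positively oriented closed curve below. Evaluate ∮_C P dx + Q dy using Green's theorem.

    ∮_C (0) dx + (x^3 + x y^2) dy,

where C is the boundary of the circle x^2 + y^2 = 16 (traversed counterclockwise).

Green's theorem converts the closed line integral into a double integral over the enclosed region D:

    ∮_C P dx + Q dy = ∬_D (∂Q/∂x - ∂P/∂y) dA.

Here P = 0, Q = x^3 + x y^2, so

    ∂Q/∂x = 3x^2 + y^2,    ∂P/∂y = 0,
    ∂Q/∂x - ∂P/∂y = 3x^2 + y^2.

D is the region x^2 + y^2 ≤ 16. Evaluating the double integral:

In polar coordinates (x = r cos θ, y = r sin θ, dA = r dr dθ) the integrand becomes r^2(cos(2θ) + 2), so

    ∬_D (3x^2 + y^2) dA = ∫_0^{2π} ∫_0^{4} (r^2(cos(2θ) + 2)) · r dr dθ.

Inner (r from 0 to 4): 64cos(2θ) + 128.
Outer (θ from 0 to 2π): 256π.

Therefore ∮_C P dx + Q dy = 256π.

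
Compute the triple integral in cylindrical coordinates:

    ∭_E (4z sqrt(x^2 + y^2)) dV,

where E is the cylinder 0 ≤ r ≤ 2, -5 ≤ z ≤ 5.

In cylindrical coordinates, x = r cos(θ), y = r sin(θ), z = z, and dV = r dr dθ dz.

The integrand becomes 4r z, so

    ∭_E (4z sqrt(x^2 + y^2)) dV = ∫_{0}^{2π} ∫_{0}^{2} ∫_{-5}^{5} (4r z) · r dz dr dθ.

Inner (z): 0.
Middle (r from 0 to 2): 0.
Outer (θ): 0.

Therefore the triple integral equals 0.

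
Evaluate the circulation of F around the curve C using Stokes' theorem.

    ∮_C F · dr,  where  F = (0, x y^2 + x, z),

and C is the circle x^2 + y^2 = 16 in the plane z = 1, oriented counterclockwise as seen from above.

Let S be the flat disk x^2 + y^2 ≤ 16 in the plane z = 1, with upward unit normal n̂ = ẑ. By Stokes' theorem,

    ∮_C F · dr = ∬_S (∇ × F) · n̂ dS = ∬_D (curl F)_z dA,

where D is the disk x^2 + y^2 ≤ 16.

Compute the curl of F = (0, x y^2 + x, z):
    (∇ × F)_x = ∂F_z/∂y - ∂F_y/∂z = 0,
    (∇ × F)_y = ∂F_x/∂z - ∂F_z/∂x = 0,
    (∇ × F)_z = ∂F_y/∂x - ∂F_x/∂y = y^2 + 1.

On z = 1, (curl F)_z = y^2 + 1.

Convert to polar (x = r cos θ, y = r sin θ, dA = r dr dθ); the integrand becomes r^2sin(θ)^2 + 1, so

    ∬_D (curl F)_z dA = ∫_0^{2π} ∫_0^{4} (r^2sin(θ)^2 + 1) · r dr dθ.

Inner (r from 0 to 4): 64sin(θ)^2 + 8.
Outer (θ from 0 to 2π): 80π.

Therefore ∮_C F · dr = 80π.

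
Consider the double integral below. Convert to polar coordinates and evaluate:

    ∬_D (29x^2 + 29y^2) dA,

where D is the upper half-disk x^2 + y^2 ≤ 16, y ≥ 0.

The region D is 0 ≤ r ≤ 4, 0 ≤ θ ≤ π in polar coordinates, where x = r cos(θ), y = r sin(θ), and dA = r dr dθ.

Under the substitution, the integrand becomes 29r^2, so

    ∬_D (29x^2 + 29y^2) dA = ∫_{0}^{π} ∫_{0}^{4} (29r^2) · r dr dθ.

Inner integral (in r): ∫_{0}^{4} (29r^2) · r dr = 1856.

Outer integral (in θ): ∫_{0}^{π} (1856) dθ = 1856π.

Therefore ∬_D (29x^2 + 29y^2) dA = 1856π.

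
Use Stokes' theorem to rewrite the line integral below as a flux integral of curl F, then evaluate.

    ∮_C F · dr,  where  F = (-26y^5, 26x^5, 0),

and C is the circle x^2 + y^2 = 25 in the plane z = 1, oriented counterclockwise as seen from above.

Let S be the flat disk x^2 + y^2 ≤ 25 in the plane z = 1, with upward unit normal n̂ = ẑ. By Stokes' theorem,

    ∮_C F · dr = ∬_S (∇ × F) · n̂ dS = ∬_D (curl F)_z dA,

where D is the disk x^2 + y^2 ≤ 25.

Compute the curl of F = (-26y^5, 26x^5, 0):
    (∇ × F)_x = ∂F_z/∂y - ∂F_y/∂z = 0,
    (∇ × F)_y = ∂F_x/∂z - ∂F_z/∂x = 0,
    (∇ × F)_z = ∂F_y/∂x - ∂F_x/∂y = 130x^4 + 130y^4.

On z = 1, (curl F)_z = 130x^4 + 130y^4.

Convert to polar (x = r cos θ, y = r sin θ, dA = r dr dθ); the integrand becomes 130r^4(sin(θ)^4 + cos(θ)^4), so

    ∬_D (curl F)_z dA = ∫_0^{2π} ∫_0^{5} (130r^4(sin(θ)^4 + cos(θ)^4)) · r dr dθ.

Inner (r from 0 to 5): 1015625sin(θ)^4/3 + 1015625cos(θ)^4/3.
Outer (θ from 0 to 2π): 1015625π/2.

Therefore ∮_C F · dr = 1015625π/2.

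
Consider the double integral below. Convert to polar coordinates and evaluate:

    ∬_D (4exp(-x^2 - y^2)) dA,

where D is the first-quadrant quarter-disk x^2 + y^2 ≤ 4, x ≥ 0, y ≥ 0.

The region D is 0 ≤ r ≤ 2, 0 ≤ θ ≤ π/2 in polar coordinates, where x = r cos(θ), y = r sin(θ), and dA = r dr dθ.

Under the substitution, the integrand becomes 4exp(-r^2), so

    ∬_D (4exp(-x^2 - y^2)) dA = ∫_{0}^{π/2} ∫_{0}^{2} (4exp(-r^2)) · r dr dθ.

Inner integral (in r): ∫_{0}^{2} (4exp(-r^2)) · r dr = 2 - 2exp(-4).

Outer integral (in θ): ∫_{0}^{π/2} (2 - 2exp(-4)) dθ = -π exp(-4) + π.

Therefore ∬_D (4exp(-x^2 - y^2)) dA = -π exp(-4) + π.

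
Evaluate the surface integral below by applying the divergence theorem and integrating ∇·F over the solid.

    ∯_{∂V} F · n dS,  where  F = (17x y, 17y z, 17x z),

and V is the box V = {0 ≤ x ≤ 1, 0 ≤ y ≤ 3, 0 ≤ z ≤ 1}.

By the divergence theorem,

    ∯_{∂V} F · n dS = ∭_V (∇ · F) dV.

Compute the divergence:
    ∇ · F = ∂F_x/∂x + ∂F_y/∂y + ∂F_z/∂z = 17y + 17z + 17x = 17x + 17y + 17z.

V is a rectangular box, so dV = dx dy dz with 0 ≤ x ≤ 1, 0 ≤ y ≤ 3, 0 ≤ z ≤ 1.

Integrate (17x + 17y + 17z) over V as an iterated integral:

    ∭_V (∇·F) dV = ∫_0^{1} ∫_0^{3} ∫_0^{1} (17x + 17y + 17z) dz dy dx.

Inner (z from 0 to 1): 17x + 17y + 17/2.
Middle (y from 0 to 3): 51x + 102.
Outer (x from 0 to 1): 255/2.

Therefore ∯_{∂V} F · n dS = 255/2.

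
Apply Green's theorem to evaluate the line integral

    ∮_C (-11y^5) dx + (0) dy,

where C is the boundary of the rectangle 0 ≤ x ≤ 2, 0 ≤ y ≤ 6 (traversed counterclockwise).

Green's theorem converts the closed line integral into a double integral over the enclosed region D:

    ∮_C P dx + Q dy = ∬_D (∂Q/∂x - ∂P/∂y) dA.

Here P = -11y^5, Q = 0, so

    ∂Q/∂x = 0,    ∂P/∂y = -55y^4,
    ∂Q/∂x - ∂P/∂y = 55y^4.

D is the region 0 ≤ x ≤ 2, 0 ≤ y ≤ 6. Evaluating the double integral:

    ∬_D (55y^4) dA = ∫_0^{2} ∫_0^{6} (55y^4) dy dx.

Inner (y from 0 to 6): 85536.
Outer (x from 0 to 2): 171072.

Therefore ∮_C P dx + Q dy = 171072.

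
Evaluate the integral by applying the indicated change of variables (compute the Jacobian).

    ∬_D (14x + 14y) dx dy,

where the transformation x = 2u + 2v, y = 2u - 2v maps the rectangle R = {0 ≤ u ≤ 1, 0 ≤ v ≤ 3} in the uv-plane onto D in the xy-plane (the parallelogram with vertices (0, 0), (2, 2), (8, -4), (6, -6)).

Compute the Jacobian determinant of (x, y) with respect to (u, v):

    ∂(x,y)/∂(u,v) = | 2  2 | = (2)(-2) - (2)(2) = -8.
                   | 2  -2 |

Its absolute value is |J| = 8 (the area scaling factor).

Substituting x = 2u + 2v, y = 2u - 2v into the integrand,

    14x + 14y → 56u,

so the integral becomes

    ∬_R (56u) · |J| du dv = ∫_0^1 ∫_0^3 (448u) dv du.

Inner (v): 1344u.
Outer (u): 672.

Therefore ∬_D (14x + 14y) dx dy = 672.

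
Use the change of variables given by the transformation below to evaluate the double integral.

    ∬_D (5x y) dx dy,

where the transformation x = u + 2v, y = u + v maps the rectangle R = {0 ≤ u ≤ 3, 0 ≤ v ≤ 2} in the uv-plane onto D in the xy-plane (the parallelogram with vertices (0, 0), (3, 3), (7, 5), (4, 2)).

Compute the Jacobian determinant of (x, y) with respect to (u, v):

    ∂(x,y)/∂(u,v) = | 1  2 | = (1)(1) - (2)(1) = -1.
                   | 1  1 |

Its absolute value is |J| = 1 (the area scaling factor).

Substituting x = u + 2v, y = u + v into the integrand,

    5x y → 5u^2 + 15u v + 10v^2,

so the integral becomes

    ∬_R (5u^2 + 15u v + 10v^2) · |J| du dv = ∫_0^3 ∫_0^2 (5u^2 + 15u v + 10v^2) dv du.

Inner (v): 10u^2 + 30u + 80/3.
Outer (u): 305.

Therefore ∬_D (5x y) dx dy = 305.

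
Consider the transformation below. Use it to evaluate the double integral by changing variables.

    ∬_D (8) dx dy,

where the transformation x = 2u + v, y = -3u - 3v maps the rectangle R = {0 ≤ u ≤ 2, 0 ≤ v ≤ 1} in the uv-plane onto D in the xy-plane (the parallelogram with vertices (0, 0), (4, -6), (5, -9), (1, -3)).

Compute the Jacobian determinant of (x, y) with respect to (u, v):

    ∂(x,y)/∂(u,v) = | 2  1 | = (2)(-3) - (1)(-3) = -3.
                   | -3  -3 |

Its absolute value is |J| = 3 (the area scaling factor).

Substituting x = 2u + v, y = -3u - 3v into the integrand,

    8 → 8,

so the integral becomes

    ∬_R (8) · |J| du dv = ∫_0^2 ∫_0^1 (24) dv du.

Inner (v): 24.
Outer (u): 48.

Therefore ∬_D (8) dx dy = 48.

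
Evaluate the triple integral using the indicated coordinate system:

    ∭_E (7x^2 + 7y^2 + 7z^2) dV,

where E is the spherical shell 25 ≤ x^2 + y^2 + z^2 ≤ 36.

In spherical coordinates, x = ρ sin(φ) cos(θ), y = ρ sin(φ) sin(θ), z = ρ cos(φ), and dV = ρ^2 sin(φ) dρ dφ dθ.

The integrand becomes 7ρ^2, so

    ∭_E (7x^2 + 7y^2 + 7z^2) dV = ∫_{0}^{2π} ∫_{0}^{π} ∫_{5}^{6} (7ρ^2) · ρ^2 sin(φ) dρ dφ dθ.

Inner (ρ): 32557sin(φ)/5.
Middle (φ): 65114/5.
Outer (θ): 130228π/5.

Therefore the triple integral equals 130228π/5.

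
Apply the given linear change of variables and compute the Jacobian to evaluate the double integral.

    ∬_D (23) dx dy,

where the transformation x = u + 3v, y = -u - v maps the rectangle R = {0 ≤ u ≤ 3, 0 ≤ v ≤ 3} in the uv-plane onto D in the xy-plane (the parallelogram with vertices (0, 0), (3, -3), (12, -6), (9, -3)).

Compute the Jacobian determinant of (x, y) with respect to (u, v):

    ∂(x,y)/∂(u,v) = | 1  3 | = (1)(-1) - (3)(-1) = 2.
                   | -1  -1 |

Its absolute value is |J| = 2 (the area scaling factor).

Substituting x = u + 3v, y = -u - v into the integrand,

    23 → 23,

so the integral becomes

    ∬_R (23) · |J| du dv = ∫_0^3 ∫_0^3 (46) dv du.

Inner (v): 138.
Outer (u): 414.

Therefore ∬_D (23) dx dy = 414.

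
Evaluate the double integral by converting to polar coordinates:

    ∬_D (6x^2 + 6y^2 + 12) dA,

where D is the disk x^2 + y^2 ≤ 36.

The region D is 0 ≤ r ≤ 6, 0 ≤ θ ≤ 2π in polar coordinates, where x = r cos(θ), y = r sin(θ), and dA = r dr dθ.

Under the substitution, the integrand becomes 6r^2 + 12, so

    ∬_D (6x^2 + 6y^2 + 12) dA = ∫_{0}^{2π} ∫_{0}^{6} (6r^2 + 12) · r dr dθ.

Inner integral (in r): ∫_{0}^{6} (6r^2 + 12) · r dr = 2160.

Outer integral (in θ): ∫_{0}^{2π} (2160) dθ = 4320π.

Therefore ∬_D (6x^2 + 6y^2 + 12) dA = 4320π.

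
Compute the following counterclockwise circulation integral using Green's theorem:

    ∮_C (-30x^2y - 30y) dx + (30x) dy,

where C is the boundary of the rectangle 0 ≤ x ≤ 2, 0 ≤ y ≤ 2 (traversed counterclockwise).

Green's theorem converts the closed line integral into a double integral over the enclosed region D:

    ∮_C P dx + Q dy = ∬_D (∂Q/∂x - ∂P/∂y) dA.

Here P = -30x^2y - 30y, Q = 30x, so

    ∂Q/∂x = 30,    ∂P/∂y = -30x^2 - 30,
    ∂Q/∂x - ∂P/∂y = 30x^2 + 60.

D is the region 0 ≤ x ≤ 2, 0 ≤ y ≤ 2. Evaluating the double integral:

    ∬_D (30x^2 + 60) dA = ∫_0^{2} ∫_0^{2} (30x^2 + 60) dy dx.

Inner (y from 0 to 2): 60x^2 + 120.
Outer (x from 0 to 2): 400.

Therefore ∮_C P dx + Q dy = 400.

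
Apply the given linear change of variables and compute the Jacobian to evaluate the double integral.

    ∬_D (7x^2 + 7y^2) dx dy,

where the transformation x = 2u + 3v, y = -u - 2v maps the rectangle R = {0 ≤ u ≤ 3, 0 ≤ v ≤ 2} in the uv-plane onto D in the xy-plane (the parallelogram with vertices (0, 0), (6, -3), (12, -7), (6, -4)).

Compute the Jacobian determinant of (x, y) with respect to (u, v):

    ∂(x,y)/∂(u,v) = | 2  3 | = (2)(-2) - (3)(-1) = -1.
                   | -1  -2 |

Its absolute value is |J| = 1 (the area scaling factor).

Substituting x = 2u + 3v, y = -u - 2v into the integrand,

    7x^2 + 7y^2 → 35u^2 + 112u v + 91v^2,

so the integral becomes

    ∬_R (35u^2 + 112u v + 91v^2) · |J| du dv = ∫_0^3 ∫_0^2 (35u^2 + 112u v + 91v^2) dv du.

Inner (v): 70u^2 + 224u + 728/3.
Outer (u): 2366.

Therefore ∬_D (7x^2 + 7y^2) dx dy = 2366.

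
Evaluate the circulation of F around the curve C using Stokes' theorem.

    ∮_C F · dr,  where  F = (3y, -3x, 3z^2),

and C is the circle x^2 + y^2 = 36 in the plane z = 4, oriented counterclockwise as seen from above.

Let S be the flat disk x^2 + y^2 ≤ 36 in the plane z = 4, with upward unit normal n̂ = ẑ. By Stokes' theorem,

    ∮_C F · dr = ∬_S (∇ × F) · n̂ dS = ∬_D (curl F)_z dA,

where D is the disk x^2 + y^2 ≤ 36.

Compute the curl of F = (3y, -3x, 3z^2):
    (∇ × F)_x = ∂F_z/∂y - ∂F_y/∂z = 0,
    (∇ × F)_y = ∂F_x/∂z - ∂F_z/∂x = 0,
    (∇ × F)_z = ∂F_y/∂x - ∂F_x/∂y = -6.

On z = 4, (curl F)_z = -6.

Convert to polar (x = r cos θ, y = r sin θ, dA = r dr dθ); the integrand becomes -6, so

    ∬_D (curl F)_z dA = ∫_0^{2π} ∫_0^{6} (-6) · r dr dθ.

Inner (r from 0 to 6): -108.
Outer (θ from 0 to 2π): -216π.

Therefore ∮_C F · dr = -216π.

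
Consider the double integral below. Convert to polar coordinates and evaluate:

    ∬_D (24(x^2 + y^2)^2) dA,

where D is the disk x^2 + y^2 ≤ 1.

The region D is 0 ≤ r ≤ 1, 0 ≤ θ ≤ 2π in polar coordinates, where x = r cos(θ), y = r sin(θ), and dA = r dr dθ.

Under the substitution, the integrand becomes 24r^4, so

    ∬_D (24(x^2 + y^2)^2) dA = ∫_{0}^{2π} ∫_{0}^{1} (24r^4) · r dr dθ.

Inner integral (in r): ∫_{0}^{1} (24r^4) · r dr = 4.

Outer integral (in θ): ∫_{0}^{2π} (4) dθ = 8π.

Therefore ∬_D (24(x^2 + y^2)^2) dA = 8π.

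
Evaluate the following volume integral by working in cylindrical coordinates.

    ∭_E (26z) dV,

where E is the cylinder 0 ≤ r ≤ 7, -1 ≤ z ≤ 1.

In cylindrical coordinates, x = r cos(θ), y = r sin(θ), z = z, and dV = r dr dθ dz.

The integrand becomes 26z, so

    ∭_E (26z) dV = ∫_{0}^{2π} ∫_{0}^{7} ∫_{-1}^{1} (26z) · r dz dr dθ.

Inner (z): 0.
Middle (r from 0 to 7): 0.
Outer (θ): 0.

Therefore the triple integral equals 0.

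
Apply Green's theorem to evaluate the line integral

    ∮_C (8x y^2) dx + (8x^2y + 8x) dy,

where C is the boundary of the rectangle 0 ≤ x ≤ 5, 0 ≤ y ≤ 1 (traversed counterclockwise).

Green's theorem converts the closed line integral into a double integral over the enclosed region D:

    ∮_C P dx + Q dy = ∬_D (∂Q/∂x - ∂P/∂y) dA.

Here P = 8x y^2, Q = 8x^2y + 8x, so

    ∂Q/∂x = 16x y + 8,    ∂P/∂y = 16x y,
    ∂Q/∂x - ∂P/∂y = 8.

D is the region 0 ≤ x ≤ 5, 0 ≤ y ≤ 1. Evaluating the double integral:

    ∬_D (8) dA = ∫_0^{5} ∫_0^{1} (8) dy dx.

Inner (y from 0 to 1): 8.
Outer (x from 0 to 5): 40.

Therefore ∮_C P dx + Q dy = 40.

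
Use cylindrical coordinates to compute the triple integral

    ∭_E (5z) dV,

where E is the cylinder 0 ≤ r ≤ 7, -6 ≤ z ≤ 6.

In cylindrical coordinates, x = r cos(θ), y = r sin(θ), z = z, and dV = r dr dθ dz.

The integrand becomes 5z, so

    ∭_E (5z) dV = ∫_{0}^{2π} ∫_{0}^{7} ∫_{-6}^{6} (5z) · r dz dr dθ.

Inner (z): 0.
Middle (r from 0 to 7): 0.
Outer (θ): 0.

Therefore the triple integral equals 0.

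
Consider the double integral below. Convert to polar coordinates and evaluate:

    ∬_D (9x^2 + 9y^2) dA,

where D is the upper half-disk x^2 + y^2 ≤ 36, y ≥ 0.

The region D is 0 ≤ r ≤ 6, 0 ≤ θ ≤ π in polar coordinates, where x = r cos(θ), y = r sin(θ), and dA = r dr dθ.

Under the substitution, the integrand becomes 9r^2, so

    ∬_D (9x^2 + 9y^2) dA = ∫_{0}^{π} ∫_{0}^{6} (9r^2) · r dr dθ.

Inner integral (in r): ∫_{0}^{6} (9r^2) · r dr = 2916.

Outer integral (in θ): ∫_{0}^{π} (2916) dθ = 2916π.

Therefore ∬_D (9x^2 + 9y^2) dA = 2916π.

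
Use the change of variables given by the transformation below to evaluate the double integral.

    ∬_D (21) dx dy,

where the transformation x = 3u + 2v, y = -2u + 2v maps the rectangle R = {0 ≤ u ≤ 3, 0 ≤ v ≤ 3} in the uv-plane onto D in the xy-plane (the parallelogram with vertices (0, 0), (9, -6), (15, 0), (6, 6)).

Compute the Jacobian determinant of (x, y) with respect to (u, v):

    ∂(x,y)/∂(u,v) = | 3  2 | = (3)(2) - (2)(-2) = 10.
                   | -2  2 |

Its absolute value is |J| = 10 (the area scaling factor).

Substituting x = 3u + 2v, y = -2u + 2v into the integrand,

    21 → 21,

so the integral becomes

    ∬_R (21) · |J| du dv = ∫_0^3 ∫_0^3 (210) dv du.

Inner (v): 630.
Outer (u): 1890.

Therefore ∬_D (21) dx dy = 1890.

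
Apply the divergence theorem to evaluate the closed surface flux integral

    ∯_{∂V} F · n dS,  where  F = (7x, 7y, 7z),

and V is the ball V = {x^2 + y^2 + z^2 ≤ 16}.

By the divergence theorem,

    ∯_{∂V} F · n dS = ∭_V (∇ · F) dV.

Compute the divergence:
    ∇ · F = ∂F_x/∂x + ∂F_y/∂y + ∂F_z/∂z = 7 + 7 + 7 = 21.

In spherical coordinates, x = ρ sin(φ) cos(θ), y = ρ sin(φ) sin(θ), z = ρ cos(φ), dV = ρ^2 sin(φ) dρ dφ dθ, with 0 ≤ ρ ≤ 4, 0 ≤ φ ≤ π, 0 ≤ θ ≤ 2π.

The integrand, after substitution and multiplying by the volume element, becomes (21) · ρ^2 sin(φ), so

    ∭_V (∇·F) dV = ∫_0^{2π} ∫_0^{π} ∫_0^{4} (21) · ρ^2 sin(φ) dρ dφ dθ.

Inner (ρ from 0 to 4): 448sin(φ).
Middle (φ from 0 to π): 896.
Outer (θ from 0 to 2π): 1792π.

Therefore ∯_{∂V} F · n dS = 1792π.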